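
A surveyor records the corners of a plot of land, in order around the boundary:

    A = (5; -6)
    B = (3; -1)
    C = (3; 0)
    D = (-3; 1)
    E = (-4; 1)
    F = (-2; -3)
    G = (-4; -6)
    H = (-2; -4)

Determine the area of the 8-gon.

Apply Gauss's area formula: 2A = Σ (x_i·y_{i+1} − x_{i+1}·y_i), indices taken mod 8.
Σ = (13) + (3) + (3) + (1) + (14) + (0) + (4) + (32) = 70
Area = |Σ|/2 = 35.

35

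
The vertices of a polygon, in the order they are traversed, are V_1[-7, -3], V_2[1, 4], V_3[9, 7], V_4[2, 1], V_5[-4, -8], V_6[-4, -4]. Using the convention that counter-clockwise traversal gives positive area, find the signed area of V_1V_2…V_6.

Cross-terms: -25, -29, -5, -12, -16, -16  ⇒  Σ = -103
Signed area = Σ/2 = -51.5 (negative ⇒ clockwise traversal).

-51.5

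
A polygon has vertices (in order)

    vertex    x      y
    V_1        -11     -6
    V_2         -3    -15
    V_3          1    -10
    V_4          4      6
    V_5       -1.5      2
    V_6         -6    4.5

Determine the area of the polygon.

172.875

Apply the surveyor's formula: 2A = Σ (x_i·y_{i+1} − x_{i+1}·y_i), indices taken mod 6.
V_1→V_2: (-11)(-15) − (-3)(-6) = 147
V_2→V_3: (-3)(-10) − (1)(-15) = 45
V_3→V_4: (1)(6) − (4)(-10) = 46
V_4→V_5: (4)(2) − (-1.5)(6) = 17
V_5→V_6: (-1.5)(4.5) − (-6)(2) = 5.25
V_6→V_1: (-6)(-6) − (-11)(4.5) = 85.5
Σ = 345.75
Area = |Σ|/2 = 172.875.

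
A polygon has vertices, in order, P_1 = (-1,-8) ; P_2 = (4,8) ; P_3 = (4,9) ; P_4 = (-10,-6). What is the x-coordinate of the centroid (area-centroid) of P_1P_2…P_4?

-79/36

Apply the shoelace (surveyor's) formula. First the cross-terms c_i = x_i·y_{i+1} − x_{i+1}·y_i:
  24, 4, 66, 74  ⇒  2A = 168, A = 84.
Then Σ (x_i + x_{i+1})·c_i = -1106, so x̄ = -1106 / (6·84) = -79/36.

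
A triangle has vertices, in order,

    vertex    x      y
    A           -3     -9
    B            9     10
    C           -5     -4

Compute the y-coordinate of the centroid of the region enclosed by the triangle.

Apply the shoelace formula. First the cross-terms c_i = x_i·y_{i+1} − x_{i+1}·y_i:
  51, 14, 33  ⇒  2A = 98, A = 49.
Then Σ (y_i + y_{i+1})·c_i = -294, so ȳ = -294 / (6·49) = -1.

-1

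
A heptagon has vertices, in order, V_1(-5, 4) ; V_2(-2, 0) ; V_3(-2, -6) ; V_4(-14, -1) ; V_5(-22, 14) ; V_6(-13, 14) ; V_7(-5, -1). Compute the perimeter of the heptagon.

72

|V_1V_2| = √((3)² + (-4)²) = √25 = 5
|V_2V_3| = √((0)² + (-6)²) = √36 = 6
|V_3V_4| = √((-12)² + (5)²) = √169 = 13
|V_4V_5| = √((-8)² + (15)²) = √289 = 17
|V_5V_6| = √((9)² + (0)²) = √81 = 9
|V_6V_7| = √((8)² + (-15)²) = √289 = 17
|V_7V_1| = √((0)² + (5)²) = √25 = 5
Perimeter = 5 + 6 + 13 + 17 + 9 + 17 + 5 = 72.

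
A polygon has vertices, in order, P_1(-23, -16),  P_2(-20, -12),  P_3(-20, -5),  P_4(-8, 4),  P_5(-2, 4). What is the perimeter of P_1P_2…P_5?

|P_1P_2| = √((3)² + (4)²) = √25 = 5
|P_2P_3| = √((0)² + (7)²) = √49 = 7
|P_3P_4| = √((12)² + (9)²) = √225 = 15
|P_4P_5| = √((6)² + (0)²) = √36 = 6
|P_5P_1| = √((-21)² + (-20)²) = √841 = 29
Perimeter = 5 + 7 + 15 + 6 + 29 = 62.

62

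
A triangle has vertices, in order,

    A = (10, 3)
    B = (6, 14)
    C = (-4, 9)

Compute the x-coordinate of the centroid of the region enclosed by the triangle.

4

Apply the surveyor's formula. First the cross-terms c_i = x_i·y_{i+1} − x_{i+1}·y_i:
  122, 110, -102  ⇒  2A = 130, A = 65.
Then Σ (x_i + x_{i+1})·c_i = 1560, so x̄ = 1560 / (6·65) = 4.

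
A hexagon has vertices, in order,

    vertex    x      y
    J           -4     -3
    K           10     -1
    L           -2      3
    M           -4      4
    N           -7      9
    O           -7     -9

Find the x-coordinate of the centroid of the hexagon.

-369/169

Apply Gauss's area formula. First the cross-terms c_i = x_i·y_{i+1} − x_{i+1}·y_i:
  34, 28, 4, -8, 126, -15  ⇒  2A = 169, A = 84.5.
Then Σ (x_i + x_{i+1})·c_i = -1107, so x̄ = -1107 / (6·84.5) = -369/169.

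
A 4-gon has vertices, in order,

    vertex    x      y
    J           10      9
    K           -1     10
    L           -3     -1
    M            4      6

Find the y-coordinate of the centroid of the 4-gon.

320/51

Apply the shoelace (surveyor's) formula. First the cross-terms c_i = x_i·y_{i+1} − x_{i+1}·y_i:
  109, 31, -14, -24  ⇒  2A = 102, A = 51.
Then Σ (y_i + y_{i+1})·c_i = 1920, so ȳ = 1920 / (6·51) = 320/51.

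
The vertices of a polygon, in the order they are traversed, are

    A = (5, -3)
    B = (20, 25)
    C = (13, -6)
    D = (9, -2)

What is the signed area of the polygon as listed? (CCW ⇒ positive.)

-124.5

Apply the shoelace (surveyor's) formula: 2A = Σ (x_i·y_{i+1} − x_{i+1}·y_i), indices taken mod 4.
Cross-terms: 185, -445, 28, -17  ⇒  Σ = -249
Signed area = Σ/2 = -124.5 (negative ⇒ clockwise traversal).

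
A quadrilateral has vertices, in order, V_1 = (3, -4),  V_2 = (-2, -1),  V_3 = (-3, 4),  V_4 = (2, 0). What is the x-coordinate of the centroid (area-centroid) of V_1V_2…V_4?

-2/19

Apply the surveyor's formula. First the cross-terms c_i = x_i·y_{i+1} − x_{i+1}·y_i:
  -11, -11, -8, -8  ⇒  2A = -38, A = -19.
Then Σ (x_i + x_{i+1})·c_i = 12, so x̄ = 12 / (6·(-19)) = -2/19.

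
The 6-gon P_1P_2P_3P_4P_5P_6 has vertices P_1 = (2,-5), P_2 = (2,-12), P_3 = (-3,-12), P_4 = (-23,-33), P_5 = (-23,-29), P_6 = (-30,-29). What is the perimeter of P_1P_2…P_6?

92

|P_1P_2| = √((0)² + (-7)²) = √49 = 7
|P_2P_3| = √((-5)² + (0)²) = √25 = 5
|P_3P_4| = √((-20)² + (-21)²) = √841 = 29
|P_4P_5| = √((0)² + (4)²) = √16 = 4
|P_5P_6| = √((-7)² + (0)²) = √49 = 7
|P_6P_1| = √((32)² + (24)²) = √1600 = 40
Perimeter = 7 + 5 + 29 + 4 + 7 + 40 = 92.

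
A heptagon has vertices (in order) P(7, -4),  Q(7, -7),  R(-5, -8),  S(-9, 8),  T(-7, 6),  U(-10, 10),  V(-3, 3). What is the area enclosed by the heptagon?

Σ = (-21) + (-91) + (-112) + (2) + (-10) + (0) + (-9) = -241
Area = |Σ|/2 = 120.5.

120.5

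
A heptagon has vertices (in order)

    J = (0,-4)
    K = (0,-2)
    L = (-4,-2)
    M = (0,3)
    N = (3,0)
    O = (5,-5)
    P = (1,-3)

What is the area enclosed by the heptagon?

Apply the surveyor's formula: 2A = Σ (x_i·y_{i+1} − x_{i+1}·y_i), indices taken mod 7.
Cross-terms: 0, -8, -12, -9, -15, -10, -4  ⇒  Σ = -58
Area = |Σ|/2 = 29.

29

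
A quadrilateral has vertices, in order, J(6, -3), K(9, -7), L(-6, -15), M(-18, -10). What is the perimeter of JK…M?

|JK| = √((3)² + (-4)²) = √25 = 5
|KL| = √((-15)² + (-8)²) = √289 = 17
|LM| = √((-12)² + (5)²) = √169 = 13
|MJ| = √((24)² + (7)²) = √625 = 25
Perimeter = 5 + 17 + 13 + 25 = 60.

60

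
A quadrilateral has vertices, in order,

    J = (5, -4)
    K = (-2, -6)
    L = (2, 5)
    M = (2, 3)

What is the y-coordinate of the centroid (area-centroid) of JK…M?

-41/21

Apply the surveyor's formula. First the cross-terms c_i = x_i·y_{i+1} − x_{i+1}·y_i:
  -38, 2, -4, -23  ⇒  2A = -63, A = -31.5.
Then Σ (y_i + y_{i+1})·c_i = 369, so ȳ = 369 / (6·(-31.5)) = -41/21.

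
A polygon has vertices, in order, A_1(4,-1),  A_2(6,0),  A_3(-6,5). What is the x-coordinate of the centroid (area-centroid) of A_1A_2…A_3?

Apply the surveyor's formula. First the cross-terms c_i = x_i·y_{i+1} − x_{i+1}·y_i:
  6, 30, -14  ⇒  2A = 22, A = 11.
Then Σ (x_i + x_{i+1})·c_i = 88, so x̄ = 88 / (6·11) = 4/3.

4/3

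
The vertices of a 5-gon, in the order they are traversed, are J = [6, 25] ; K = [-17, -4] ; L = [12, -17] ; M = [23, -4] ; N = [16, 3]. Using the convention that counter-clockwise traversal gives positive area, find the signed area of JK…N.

Apply the shoelace formula: 2A = Σ (x_i·y_{i+1} − x_{i+1}·y_i), indices taken mod 5.
Σ = (401) + (337) + (343) + (133) + (382) = 1596
Signed area = Σ/2 = 798 (positive ⇒ counter-clockwise traversal).

798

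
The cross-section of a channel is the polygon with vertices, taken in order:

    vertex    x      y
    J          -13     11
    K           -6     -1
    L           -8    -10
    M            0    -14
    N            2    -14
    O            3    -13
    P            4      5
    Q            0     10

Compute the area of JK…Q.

262

Apply the surveyor's formula: 2A = Σ (x_i·y_{i+1} − x_{i+1}·y_i), indices taken mod 8.
Σ = (79) + (52) + (112) + (28) + (16) + (67) + (40) + (130) = 524
Area = |Σ|/2 = 262.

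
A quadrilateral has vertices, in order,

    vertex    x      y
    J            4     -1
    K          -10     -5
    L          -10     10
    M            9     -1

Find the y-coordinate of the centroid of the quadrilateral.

256/159

Apply Gauss's area formula. First the cross-terms c_i = x_i·y_{i+1} − x_{i+1}·y_i:
  -30, -150, -80, -5  ⇒  2A = -265, A = -132.5.
Then Σ (y_i + y_{i+1})·c_i = -1280, so ȳ = -1280 / (6·(-132.5)) = 256/159.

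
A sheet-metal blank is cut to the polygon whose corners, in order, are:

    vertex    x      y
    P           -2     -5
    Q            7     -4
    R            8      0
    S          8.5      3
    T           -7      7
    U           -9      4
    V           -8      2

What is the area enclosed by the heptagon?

136.25

Apply the shoelace (surveyor's) formula: 2A = Σ (x_i·y_{i+1} − x_{i+1}·y_i), indices taken mod 7.
Σ = (43) + (32) + (24) + (80.5) + (35) + (14) + (44) = 272.5
Area = |Σ|/2 = 136.25.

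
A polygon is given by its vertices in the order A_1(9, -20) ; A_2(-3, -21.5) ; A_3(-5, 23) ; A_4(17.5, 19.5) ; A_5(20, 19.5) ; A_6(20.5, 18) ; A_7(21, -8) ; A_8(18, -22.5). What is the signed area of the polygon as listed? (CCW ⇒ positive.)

Cross-terms: -253.5, -176.5, -500, -48.75, -39.75, -542, -328.5, -157.5  ⇒  Σ = -2046.5
Signed area = Σ/2 = -1023.25 (negative ⇒ clockwise traversal).

-1023.25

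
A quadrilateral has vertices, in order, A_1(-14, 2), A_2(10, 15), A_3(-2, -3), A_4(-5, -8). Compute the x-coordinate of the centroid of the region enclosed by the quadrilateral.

Apply the shoelace formula. First the cross-terms c_i = x_i·y_{i+1} − x_{i+1}·y_i:
  -230, 0, 1, -122  ⇒  2A = -351, A = -175.5.
Then Σ (x_i + x_{i+1})·c_i = 3231, so x̄ = 3231 / (6·(-175.5)) = -359/117.

-359/117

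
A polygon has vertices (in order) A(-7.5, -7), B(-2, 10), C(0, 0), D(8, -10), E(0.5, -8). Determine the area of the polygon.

Apply the shoelace formula: 2A = Σ (x_i·y_{i+1} − x_{i+1}·y_i), indices taken mod 5.
Σ = (-89) + (0) + (0) + (-59) + (-63.5) = -211.5
Area = |Σ|/2 = 105.75.

105.75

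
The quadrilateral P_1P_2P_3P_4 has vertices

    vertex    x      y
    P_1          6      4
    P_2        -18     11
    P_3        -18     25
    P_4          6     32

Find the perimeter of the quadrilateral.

|P_1P_2| = √((-24)² + (7)²) = √625 = 25
|P_2P_3| = √((0)² + (14)²) = √196 = 14
|P_3P_4| = √((24)² + (7)²) = √625 = 25
|P_4P_1| = √((0)² + (-28)²) = √784 = 28
Perimeter = 25 + 14 + 25 + 28 = 92.

92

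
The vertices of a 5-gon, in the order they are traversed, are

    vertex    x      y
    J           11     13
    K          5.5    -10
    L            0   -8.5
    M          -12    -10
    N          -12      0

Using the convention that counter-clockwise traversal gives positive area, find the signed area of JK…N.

Σ = (-181.5) + (-46.75) + (-102) + (-120) + (-156) = -606.25
Signed area = Σ/2 = -303.125 (negative ⇒ clockwise traversal).

-303.125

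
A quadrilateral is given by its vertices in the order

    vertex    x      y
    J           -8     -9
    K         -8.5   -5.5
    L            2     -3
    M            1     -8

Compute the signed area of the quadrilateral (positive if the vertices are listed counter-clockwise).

Σ = (-32.5) + (36.5) + (-13) + (-73) = -82
Signed area = Σ/2 = -41 (negative ⇒ clockwise traversal).

-41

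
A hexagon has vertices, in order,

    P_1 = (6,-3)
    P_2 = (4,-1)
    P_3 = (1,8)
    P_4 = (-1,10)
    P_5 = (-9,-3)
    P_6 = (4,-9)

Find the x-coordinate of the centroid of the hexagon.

Apply the shoelace (surveyor's) formula. First the cross-terms c_i = x_i·y_{i+1} − x_{i+1}·y_i:
  6, 33, 18, 93, 93, 42  ⇒  2A = 285, A = 142.5.
Then Σ (x_i + x_{i+1})·c_i = -750, so x̄ = -750 / (6·142.5) = -50/57.

-50/57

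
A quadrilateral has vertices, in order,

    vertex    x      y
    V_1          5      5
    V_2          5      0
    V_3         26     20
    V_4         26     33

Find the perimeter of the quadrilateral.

82

|V_1V_2| = √((0)² + (-5)²) = √25 = 5
|V_2V_3| = √((21)² + (20)²) = √841 = 29
|V_3V_4| = √((0)² + (13)²) = √169 = 13
|V_4V_1| = √((-21)² + (-28)²) = √1225 = 35
Perimeter = 5 + 29 + 13 + 35 = 82.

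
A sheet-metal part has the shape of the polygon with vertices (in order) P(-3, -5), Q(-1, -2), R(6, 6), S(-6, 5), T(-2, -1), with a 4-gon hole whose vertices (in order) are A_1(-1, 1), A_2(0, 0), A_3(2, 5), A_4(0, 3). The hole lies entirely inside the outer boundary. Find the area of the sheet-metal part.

Outer boundary:
Apply the surveyor's formula: 2A = Σ (x_i·y_{i+1} − x_{i+1}·y_i), indices taken mod 5.
P→Q: (-3)(-2) − (-1)(-5) = 1
Q→R: (-1)(6) − (6)(-2) = 6
R→S: (6)(5) − (-6)(6) = 66
S→T: (-6)(-1) − (-2)(5) = 16
T→P: (-2)(-5) − (-3)(-1) = 7
Σ = 96
Area = |Σ|/2 = 48.
Hole:
Apply the shoelace (surveyor's) formula: 2A = Σ (x_i·y_{i+1} − x_{i+1}·y_i), indices taken mod 4.
Σ = (0) + (0) + (6) + (3) = 9
Area = |Σ|/2 = 4.5.
Net area = 48 − 4.5 = 43.5.

43.5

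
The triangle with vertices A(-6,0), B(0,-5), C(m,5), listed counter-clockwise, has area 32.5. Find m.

1

Write out the shoelace sum; only the two edges meeting at C involve m:
2·Area = [(0·5 − m·(-5)) + (m·0 − (-6)·5)] + 30
       = 5·m + 60 = 65
⇒ m = 1.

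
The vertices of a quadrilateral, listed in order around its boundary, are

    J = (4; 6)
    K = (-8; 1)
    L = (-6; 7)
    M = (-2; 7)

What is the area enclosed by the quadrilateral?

Apply the shoelace (surveyor's) formula: 2A = Σ (x_i·y_{i+1} − x_{i+1}·y_i), indices taken mod 4.
Cross-terms: 52, -50, -28, -40  ⇒  Σ = -66
Area = |Σ|/2 = 33.

33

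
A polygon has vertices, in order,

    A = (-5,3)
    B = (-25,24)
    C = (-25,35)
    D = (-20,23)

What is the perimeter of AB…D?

78

|AB| = √((-20)² + (21)²) = √841 = 29
|BC| = √((0)² + (11)²) = √121 = 11
|CD| = √((5)² + (-12)²) = √169 = 13
|DA| = √((15)² + (-20)²) = √625 = 25
Perimeter = 29 + 11 + 13 + 25 = 78.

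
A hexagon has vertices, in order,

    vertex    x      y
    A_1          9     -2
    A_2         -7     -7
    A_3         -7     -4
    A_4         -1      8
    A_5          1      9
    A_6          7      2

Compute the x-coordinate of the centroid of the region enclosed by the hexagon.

Apply the shoelace (surveyor's) formula. First the cross-terms c_i = x_i·y_{i+1} − x_{i+1}·y_i:
  -77, -21, -60, -17, -61, -32  ⇒  2A = -268, A = -134.
Then Σ (x_i + x_{i+1})·c_i = -380, so x̄ = -380 / (6·(-134)) = 95/201.

95/201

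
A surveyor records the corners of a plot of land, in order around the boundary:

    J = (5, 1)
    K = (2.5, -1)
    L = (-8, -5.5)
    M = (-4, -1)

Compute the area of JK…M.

J→K: (5)(-1) − (2.5)(1) = -7.5
K→L: (2.5)(-5.5) − (-8)(-1) = -21.75
L→M: (-8)(-1) − (-4)(-5.5) = -14
M→J: (-4)(1) − (5)(-1) = 1
Σ = -42.25
Area = |Σ|/2 = 21.125.

21.125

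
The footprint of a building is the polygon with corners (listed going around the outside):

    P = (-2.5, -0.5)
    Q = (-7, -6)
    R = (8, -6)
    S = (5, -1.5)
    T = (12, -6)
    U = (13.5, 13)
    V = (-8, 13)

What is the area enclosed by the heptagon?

Apply the shoelace formula: 2A = Σ (x_i·y_{i+1} − x_{i+1}·y_i), indices taken mod 7.
P→Q: (-2.5)(-6) − (-7)(-0.5) = 11.5
Q→R: (-7)(-6) − (8)(-6) = 90
R→S: (8)(-1.5) − (5)(-6) = 18
S→T: (5)(-6) − (12)(-1.5) = -12
T→U: (12)(13) − (13.5)(-6) = 237
U→V: (13.5)(13) − (-8)(13) = 279.5
V→P: (-8)(-0.5) − (-2.5)(13) = 36.5
Σ = 660.5
Area = |Σ|/2 = 330.25.

330.25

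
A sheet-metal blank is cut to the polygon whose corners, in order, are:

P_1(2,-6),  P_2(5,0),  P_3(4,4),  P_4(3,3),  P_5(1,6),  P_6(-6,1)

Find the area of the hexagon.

Σ = (30) + (20) + (0) + (15) + (37) + (34) = 136
Area = |Σ|/2 = 68.

68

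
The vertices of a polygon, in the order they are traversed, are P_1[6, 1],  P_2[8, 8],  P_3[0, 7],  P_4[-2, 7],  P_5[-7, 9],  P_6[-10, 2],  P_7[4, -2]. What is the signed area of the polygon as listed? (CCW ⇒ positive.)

P_1→P_2: (6)(8) − (8)(1) = 40
P_2→P_3: (8)(7) − (0)(8) = 56
P_3→P_4: (0)(7) − (-2)(7) = 14
P_4→P_5: (-2)(9) − (-7)(7) = 31
P_5→P_6: (-7)(2) − (-10)(9) = 76
P_6→P_7: (-10)(-2) − (4)(2) = 12
P_7→P_1: (4)(1) − (6)(-2) = 16
Σ = 245
Signed area = Σ/2 = 122.5 (positive ⇒ counter-clockwise traversal).

122.5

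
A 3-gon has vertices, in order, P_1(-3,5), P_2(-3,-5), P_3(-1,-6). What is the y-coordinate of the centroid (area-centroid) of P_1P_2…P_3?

Apply the surveyor's formula. First the cross-terms c_i = x_i·y_{i+1} − x_{i+1}·y_i:
  30, 13, -23  ⇒  2A = 20, A = 10.
Then Σ (y_i + y_{i+1})·c_i = -120, so ȳ = -120 / (6·10) = -2.

-2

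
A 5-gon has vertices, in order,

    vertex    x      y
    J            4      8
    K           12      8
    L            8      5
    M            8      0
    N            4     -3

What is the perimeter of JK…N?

34

|JK| = √((8)² + (0)²) = √64 = 8
|KL| = √((-4)² + (-3)²) = √25 = 5
|LM| = √((0)² + (-5)²) = √25 = 5
|MN| = √((-4)² + (-3)²) = √25 = 5
|NJ| = √((0)² + (11)²) = √121 = 11
Perimeter = 8 + 5 + 5 + 5 + 11 = 34.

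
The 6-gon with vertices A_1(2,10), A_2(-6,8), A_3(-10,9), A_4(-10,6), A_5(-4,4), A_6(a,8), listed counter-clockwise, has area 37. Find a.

Write out the shoelace sum; only the two edges meeting at A_6 involve a:
2·Area = [((-4)·8 − a·4) + (a·10 − 2·8)] + 116
       = 6·a + 68 = 74
⇒ a = 1.

1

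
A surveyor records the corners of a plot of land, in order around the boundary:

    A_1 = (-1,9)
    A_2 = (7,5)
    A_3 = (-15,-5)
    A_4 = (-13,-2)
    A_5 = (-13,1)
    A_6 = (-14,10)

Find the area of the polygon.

Σ = (-68) + (40) + (-35) + (-39) + (-116) + (-116) = -334
Area = |Σ|/2 = 167.

167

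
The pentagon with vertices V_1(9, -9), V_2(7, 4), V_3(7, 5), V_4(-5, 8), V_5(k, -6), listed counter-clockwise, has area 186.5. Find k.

Write out the shoelace sum; only the two edges meeting at V_5 involve k:
2·Area = [((-5)·(-6) − k·8) + (k·(-9) − 9·(-6))] + 187
       = -17·k + 271 = 373
⇒ k = -6.

-6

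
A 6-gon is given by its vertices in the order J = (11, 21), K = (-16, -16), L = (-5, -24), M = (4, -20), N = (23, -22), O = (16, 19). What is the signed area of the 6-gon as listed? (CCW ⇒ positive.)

974

Apply the shoelace formula: 2A = Σ (x_i·y_{i+1} − x_{i+1}·y_i), indices taken mod 6.
J→K: (11)(-16) − (-16)(21) = 160
K→L: (-16)(-24) − (-5)(-16) = 304
L→M: (-5)(-20) − (4)(-24) = 196
M→N: (4)(-22) − (23)(-20) = 372
N→O: (23)(19) − (16)(-22) = 789
O→J: (16)(21) − (11)(19) = 127
Σ = 1948
Signed area = Σ/2 = 974 (positive ⇒ counter-clockwise traversal).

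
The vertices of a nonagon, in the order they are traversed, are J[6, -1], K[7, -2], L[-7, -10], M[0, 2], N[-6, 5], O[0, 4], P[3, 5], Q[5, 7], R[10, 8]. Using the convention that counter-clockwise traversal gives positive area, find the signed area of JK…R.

-109.5

J→K: (6)(-2) − (7)(-1) = -5
K→L: (7)(-10) − (-7)(-2) = -84
L→M: (-7)(2) − (0)(-10) = -14
M→N: (0)(5) − (-6)(2) = 12
N→O: (-6)(4) − (0)(5) = -24
O→P: (0)(5) − (3)(4) = -12
P→Q: (3)(7) − (5)(5) = -4
Q→R: (5)(8) − (10)(7) = -30
R→J: (10)(-1) − (6)(8) = -58
Σ = -219
Signed area = Σ/2 = -109.5 (negative ⇒ clockwise traversal).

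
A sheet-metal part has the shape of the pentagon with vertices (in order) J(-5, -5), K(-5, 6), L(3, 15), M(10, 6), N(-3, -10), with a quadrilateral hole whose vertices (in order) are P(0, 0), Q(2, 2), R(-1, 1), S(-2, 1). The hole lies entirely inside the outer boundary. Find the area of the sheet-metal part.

196

Outer boundary:
Apply the shoelace (surveyor's) formula: 2A = Σ (x_i·y_{i+1} − x_{i+1}·y_i), indices taken mod 5.
Cross-terms: -55, -93, -132, -82, -35  ⇒  Σ = -397
Area = |Σ|/2 = 198.5.
Hole:
Σ = (0) + (4) + (1) + (0) = 5
Area = |Σ|/2 = 2.5.
Net area = 198.5 − 2.5 = 196.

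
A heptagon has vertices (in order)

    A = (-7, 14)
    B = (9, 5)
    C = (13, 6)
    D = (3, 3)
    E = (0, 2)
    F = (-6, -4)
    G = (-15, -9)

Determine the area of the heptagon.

206

Apply the shoelace (surveyor's) formula: 2A = Σ (x_i·y_{i+1} − x_{i+1}·y_i), indices taken mod 7.
Σ = (-161) + (-11) + (21) + (6) + (12) + (-6) + (-273) = -412
Area = |Σ|/2 = 206.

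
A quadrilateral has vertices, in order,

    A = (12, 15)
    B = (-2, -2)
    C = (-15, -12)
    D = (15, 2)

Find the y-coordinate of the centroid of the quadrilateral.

Apply Gauss's area formula. First the cross-terms c_i = x_i·y_{i+1} − x_{i+1}·y_i:
  6, -6, 150, 201  ⇒  2A = 351, A = 175.5.
Then Σ (y_i + y_{i+1})·c_i = 2079, so ȳ = 2079 / (6·175.5) = 77/39.

77/39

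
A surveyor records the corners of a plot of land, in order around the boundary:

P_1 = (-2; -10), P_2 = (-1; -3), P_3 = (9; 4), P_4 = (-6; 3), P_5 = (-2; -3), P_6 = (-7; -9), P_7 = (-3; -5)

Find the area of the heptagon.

59.5

Apply the surveyor's formula: 2A = Σ (x_i·y_{i+1} − x_{i+1}·y_i), indices taken mod 7.
P_1→P_2: (-2)(-3) − (-1)(-10) = -4
P_2→P_3: (-1)(4) − (9)(-3) = 23
P_3→P_4: (9)(3) − (-6)(4) = 51
P_4→P_5: (-6)(-3) − (-2)(3) = 24
P_5→P_6: (-2)(-9) − (-7)(-3) = -3
P_6→P_7: (-7)(-5) − (-3)(-9) = 8
P_7→P_1: (-3)(-10) − (-2)(-5) = 20
Σ = 119
Area = |Σ|/2 = 59.5.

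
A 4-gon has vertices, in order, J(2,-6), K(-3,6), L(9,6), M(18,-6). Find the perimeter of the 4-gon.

|JK| = √((-5)² + (12)²) = √169 = 13
|KL| = √((12)² + (0)²) = √144 = 12
|LM| = √((9)² + (-12)²) = √225 = 15
|MJ| = √((-16)² + (0)²) = √256 = 16
Perimeter = 13 + 12 + 15 + 16 = 56.

56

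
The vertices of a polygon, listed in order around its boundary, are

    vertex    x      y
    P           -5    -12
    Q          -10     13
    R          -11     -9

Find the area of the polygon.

Cross-terms: -185, 233, 87  ⇒  Σ = 135
Area = |Σ|/2 = 67.5.

67.5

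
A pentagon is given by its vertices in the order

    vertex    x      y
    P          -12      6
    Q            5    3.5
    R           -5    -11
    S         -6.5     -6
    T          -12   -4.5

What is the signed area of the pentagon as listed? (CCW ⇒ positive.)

Σ = (-72) + (-37.5) + (-41.5) + (-42.75) + (-126) = -319.75
Signed area = Σ/2 = -159.875 (negative ⇒ clockwise traversal).

-159.875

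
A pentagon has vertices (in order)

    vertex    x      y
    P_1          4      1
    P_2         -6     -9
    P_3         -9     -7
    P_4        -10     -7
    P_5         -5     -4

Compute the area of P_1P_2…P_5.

Apply Gauss's area formula: 2A = Σ (x_i·y_{i+1} − x_{i+1}·y_i), indices taken mod 5.
Σ = (-30) + (-39) + (-7) + (5) + (11) = -60
Area = |Σ|/2 = 30.

30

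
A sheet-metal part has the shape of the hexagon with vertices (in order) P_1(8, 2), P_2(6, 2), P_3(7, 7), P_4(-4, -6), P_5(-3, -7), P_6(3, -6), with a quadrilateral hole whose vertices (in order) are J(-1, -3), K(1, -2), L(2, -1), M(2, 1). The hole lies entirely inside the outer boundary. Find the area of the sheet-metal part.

57

Outer boundary:
Apply the shoelace (surveyor's) formula: 2A = Σ (x_i·y_{i+1} − x_{i+1}·y_i), indices taken mod 6.
Σ = (4) + (28) + (-14) + (10) + (39) + (54) = 121
Area = |Σ|/2 = 60.5.
Hole:
Σ = (5) + (3) + (4) + (-5) = 7
Area = |Σ|/2 = 3.5.
Net area = 60.5 − 3.5 = 57.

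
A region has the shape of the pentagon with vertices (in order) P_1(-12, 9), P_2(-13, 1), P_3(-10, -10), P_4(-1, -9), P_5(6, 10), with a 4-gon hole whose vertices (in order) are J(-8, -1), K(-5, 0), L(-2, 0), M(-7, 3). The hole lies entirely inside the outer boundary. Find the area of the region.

Outer boundary:
P_1→P_2: (-12)(1) − (-13)(9) = 105
P_2→P_3: (-13)(-10) − (-10)(1) = 140
P_3→P_4: (-10)(-9) − (-1)(-10) = 80
P_4→P_5: (-1)(10) − (6)(-9) = 44
P_5→P_1: (6)(9) − (-12)(10) = 174
Σ = 543
Area = |Σ|/2 = 271.5.
Hole:
Apply Gauss's area formula: 2A = Σ (x_i·y_{i+1} − x_{i+1}·y_i), indices taken mod 4.
Σ = (-5) + (0) + (-6) + (31) = 20
Area = |Σ|/2 = 10.
Net area = 271.5 − 10 = 261.5.

261.5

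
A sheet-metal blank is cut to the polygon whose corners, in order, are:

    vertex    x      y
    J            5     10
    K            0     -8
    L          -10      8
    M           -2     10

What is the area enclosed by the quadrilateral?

Apply the shoelace formula: 2A = Σ (x_i·y_{i+1} − x_{i+1}·y_i), indices taken mod 4.
Σ = (-40) + (-80) + (-84) + (-70) = -274
Area = |Σ|/2 = 137.

137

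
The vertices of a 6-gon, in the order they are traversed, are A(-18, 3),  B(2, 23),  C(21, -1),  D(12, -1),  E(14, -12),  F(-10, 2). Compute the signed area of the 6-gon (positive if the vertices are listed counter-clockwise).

-565

A→B: (-18)(23) − (2)(3) = -420
B→C: (2)(-1) − (21)(23) = -485
C→D: (21)(-1) − (12)(-1) = -9
D→E: (12)(-12) − (14)(-1) = -130
E→F: (14)(2) − (-10)(-12) = -92
F→A: (-10)(3) − (-18)(2) = 6
Σ = -1130
Signed area = Σ/2 = -565 (negative ⇒ clockwise traversal).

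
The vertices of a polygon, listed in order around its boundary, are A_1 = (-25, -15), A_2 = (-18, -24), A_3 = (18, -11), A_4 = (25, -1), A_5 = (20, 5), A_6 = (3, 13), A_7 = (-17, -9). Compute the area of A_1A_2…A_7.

Apply the surveyor's formula: 2A = Σ (x_i·y_{i+1} − x_{i+1}·y_i), indices taken mod 7.
A_1→A_2: (-25)(-24) − (-18)(-15) = 330
A_2→A_3: (-18)(-11) − (18)(-24) = 630
A_3→A_4: (18)(-1) − (25)(-11) = 257
A_4→A_5: (25)(5) − (20)(-1) = 145
A_5→A_6: (20)(13) − (3)(5) = 245
A_6→A_7: (3)(-9) − (-17)(13) = 194
A_7→A_1: (-17)(-15) − (-25)(-9) = 30
Σ = 1831
Area = |Σ|/2 = 915.5.

915.5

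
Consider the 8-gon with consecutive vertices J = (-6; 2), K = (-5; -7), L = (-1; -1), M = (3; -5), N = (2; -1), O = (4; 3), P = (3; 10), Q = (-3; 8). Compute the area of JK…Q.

J→K: (-6)(-7) − (-5)(2) = 52
K→L: (-5)(-1) − (-1)(-7) = -2
L→M: (-1)(-5) − (3)(-1) = 8
M→N: (3)(-1) − (2)(-5) = 7
N→O: (2)(3) − (4)(-1) = 10
O→P: (4)(10) − (3)(3) = 31
P→Q: (3)(8) − (-3)(10) = 54
Q→J: (-3)(2) − (-6)(8) = 42
Σ = 202
Area = |Σ|/2 = 101.

101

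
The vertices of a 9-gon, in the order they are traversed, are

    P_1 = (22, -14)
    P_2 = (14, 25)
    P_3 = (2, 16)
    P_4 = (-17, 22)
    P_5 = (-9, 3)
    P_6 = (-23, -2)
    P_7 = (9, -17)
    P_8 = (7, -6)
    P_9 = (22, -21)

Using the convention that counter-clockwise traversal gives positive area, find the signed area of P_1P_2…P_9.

Apply the shoelace (surveyor's) formula: 2A = Σ (x_i·y_{i+1} − x_{i+1}·y_i), indices taken mod 9.
P_1→P_2: (22)(25) − (14)(-14) = 746
P_2→P_3: (14)(16) − (2)(25) = 174
P_3→P_4: (2)(22) − (-17)(16) = 316
P_4→P_5: (-17)(3) − (-9)(22) = 147
P_5→P_6: (-9)(-2) − (-23)(3) = 87
P_6→P_7: (-23)(-17) − (9)(-2) = 409
P_7→P_8: (9)(-6) − (7)(-17) = 65
P_8→P_9: (7)(-21) − (22)(-6) = -15
P_9→P_1: (22)(-14) − (22)(-21) = 154
Σ = 2083
Signed area = Σ/2 = 1041.5 (positive ⇒ counter-clockwise traversal).

1041.5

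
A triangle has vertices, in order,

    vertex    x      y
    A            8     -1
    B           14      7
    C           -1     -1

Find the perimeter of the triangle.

|AB| = √((6)² + (8)²) = √100 = 10
|BC| = √((-15)² + (-8)²) = √289 = 17
|CA| = √((9)² + (0)²) = √81 = 9
Perimeter = 10 + 17 + 9 = 36.

36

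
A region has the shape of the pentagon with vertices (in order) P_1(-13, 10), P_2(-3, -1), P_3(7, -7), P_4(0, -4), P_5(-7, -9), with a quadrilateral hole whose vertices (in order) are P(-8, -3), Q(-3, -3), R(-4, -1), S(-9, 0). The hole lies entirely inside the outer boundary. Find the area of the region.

74

Outer boundary:
Apply the shoelace formula: 2A = Σ (x_i·y_{i+1} − x_{i+1}·y_i), indices taken mod 5.
Cross-terms: 43, 28, -28, -28, -187  ⇒  Σ = -172
Area = |Σ|/2 = 86.
Hole:
Apply Gauss's area formula: 2A = Σ (x_i·y_{i+1} − x_{i+1}·y_i), indices taken mod 4.
P→Q: (-8)(-3) − (-3)(-3) = 15
Q→R: (-3)(-1) − (-4)(-3) = -9
R→S: (-4)(0) − (-9)(-1) = -9
S→P: (-9)(-3) − (-8)(0) = 27
Σ = 24
Area = |Σ|/2 = 12.
Net area = 86 − 12 = 74.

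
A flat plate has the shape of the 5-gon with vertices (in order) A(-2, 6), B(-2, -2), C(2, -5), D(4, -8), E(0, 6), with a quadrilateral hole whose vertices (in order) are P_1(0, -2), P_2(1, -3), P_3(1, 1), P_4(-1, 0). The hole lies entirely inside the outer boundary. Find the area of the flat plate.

30.5

Outer boundary:
Apply the surveyor's formula: 2A = Σ (x_i·y_{i+1} − x_{i+1}·y_i), indices taken mod 5.
Σ = (16) + (14) + (4) + (24) + (12) = 70
Area = |Σ|/2 = 35.
Hole:
Apply the shoelace formula: 2A = Σ (x_i·y_{i+1} − x_{i+1}·y_i), indices taken mod 4.
Cross-terms: 2, 4, 1, 2  ⇒  Σ = 9
Area = |Σ|/2 = 4.5.
Net area = 35 − 4.5 = 30.5.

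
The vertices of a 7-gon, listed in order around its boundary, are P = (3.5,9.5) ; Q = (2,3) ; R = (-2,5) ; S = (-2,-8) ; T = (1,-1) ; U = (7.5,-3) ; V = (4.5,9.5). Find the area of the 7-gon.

71.125

Apply the shoelace (surveyor's) formula: 2A = Σ (x_i·y_{i+1} − x_{i+1}·y_i), indices taken mod 7.
Σ = (-8.5) + (16) + (26) + (10) + (4.5) + (84.75) + (9.5) = 142.25
Area = |Σ|/2 = 71.125.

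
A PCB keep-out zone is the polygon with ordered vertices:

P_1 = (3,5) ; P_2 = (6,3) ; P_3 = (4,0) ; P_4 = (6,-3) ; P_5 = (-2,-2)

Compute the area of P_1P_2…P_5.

Σ = (-21) + (-12) + (-12) + (-18) + (-4) = -67
Area = |Σ|/2 = 33.5.

33.5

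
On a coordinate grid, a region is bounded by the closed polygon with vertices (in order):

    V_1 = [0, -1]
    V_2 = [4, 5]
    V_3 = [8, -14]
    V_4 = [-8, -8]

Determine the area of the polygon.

Σ = (4) + (-96) + (-176) + (8) = -260
Area = |Σ|/2 = 130.

130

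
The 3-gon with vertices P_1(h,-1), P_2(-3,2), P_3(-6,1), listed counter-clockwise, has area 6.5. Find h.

1

The doubled signed area Σ (x_i y_{i+1} − x_{i+1} y_i) is linear in h.
With h=0 it equals 12; the coefficient of h is 1 (from the two edges through P_1).
So 1·h + 12 = 2·6.5 = 13 ⇒ h = 1.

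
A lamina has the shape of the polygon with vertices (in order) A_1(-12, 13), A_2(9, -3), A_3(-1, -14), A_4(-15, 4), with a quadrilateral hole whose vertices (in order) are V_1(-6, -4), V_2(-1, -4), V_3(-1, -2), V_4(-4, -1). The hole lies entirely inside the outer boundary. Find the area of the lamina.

275

Outer boundary:
A_1→A_2: (-12)(-3) − (9)(13) = -81
A_2→A_3: (9)(-14) − (-1)(-3) = -129
A_3→A_4: (-1)(4) − (-15)(-14) = -214
A_4→A_1: (-15)(13) − (-12)(4) = -147
Σ = -571
Area = |Σ|/2 = 285.5.
Hole:
Apply Gauss's area formula: 2A = Σ (x_i·y_{i+1} − x_{i+1}·y_i), indices taken mod 4.
V_1→V_2: (-6)(-4) − (-1)(-4) = 20
V_2→V_3: (-1)(-2) − (-1)(-4) = -2
V_3→V_4: (-1)(-1) − (-4)(-2) = -7
V_4→V_1: (-4)(-4) − (-6)(-1) = 10
Σ = 21
Area = |Σ|/2 = 10.5.
Net area = 285.5 − 10.5 = 275.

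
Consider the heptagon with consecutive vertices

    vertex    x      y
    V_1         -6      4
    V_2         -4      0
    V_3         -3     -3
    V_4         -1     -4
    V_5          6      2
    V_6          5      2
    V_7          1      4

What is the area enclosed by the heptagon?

V_1→V_2: (-6)(0) − (-4)(4) = 16
V_2→V_3: (-4)(-3) − (-3)(0) = 12
V_3→V_4: (-3)(-4) − (-1)(-3) = 9
V_4→V_5: (-1)(2) − (6)(-4) = 22
V_5→V_6: (6)(2) − (5)(2) = 2
V_6→V_7: (5)(4) − (1)(2) = 18
V_7→V_1: (1)(4) − (-6)(4) = 28
Σ = 107
Area = |Σ|/2 = 53.5.

53.5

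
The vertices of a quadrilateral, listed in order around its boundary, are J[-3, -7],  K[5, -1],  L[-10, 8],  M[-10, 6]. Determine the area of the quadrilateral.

Apply the surveyor's formula: 2A = Σ (x_i·y_{i+1} − x_{i+1}·y_i), indices taken mod 4.
Σ = (38) + (30) + (20) + (88) = 176
Area = |Σ|/2 = 88.

88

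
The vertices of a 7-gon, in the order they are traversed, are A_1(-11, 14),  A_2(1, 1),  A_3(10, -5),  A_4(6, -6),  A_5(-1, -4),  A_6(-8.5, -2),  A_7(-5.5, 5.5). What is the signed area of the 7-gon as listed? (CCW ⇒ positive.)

Σ = (-25) + (-15) + (-30) + (-30) + (-32) + (-57.75) + (-16.5) = -206.25
Signed area = Σ/2 = -103.125 (negative ⇒ clockwise traversal).

-103.125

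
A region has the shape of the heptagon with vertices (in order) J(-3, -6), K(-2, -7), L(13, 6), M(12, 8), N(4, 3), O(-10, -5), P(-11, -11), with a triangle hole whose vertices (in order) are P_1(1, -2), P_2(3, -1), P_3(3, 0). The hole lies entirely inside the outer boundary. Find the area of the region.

110

Outer boundary:
Apply the shoelace (surveyor's) formula: 2A = Σ (x_i·y_{i+1} − x_{i+1}·y_i), indices taken mod 7.
J→K: (-3)(-7) − (-2)(-6) = 9
K→L: (-2)(6) − (13)(-7) = 79
L→M: (13)(8) − (12)(6) = 32
M→N: (12)(3) − (4)(8) = 4
N→O: (4)(-5) − (-10)(3) = 10
O→P: (-10)(-11) − (-11)(-5) = 55
P→J: (-11)(-6) − (-3)(-11) = 33
Σ = 222
Area = |Σ|/2 = 111.
Hole:
Apply the surveyor's formula: 2A = Σ (x_i·y_{i+1} − x_{i+1}·y_i), indices taken mod 3.
Cross-terms: 5, 3, -6  ⇒  Σ = 2
Area = |Σ|/2 = 1.
Net area = 111 − 1 = 110.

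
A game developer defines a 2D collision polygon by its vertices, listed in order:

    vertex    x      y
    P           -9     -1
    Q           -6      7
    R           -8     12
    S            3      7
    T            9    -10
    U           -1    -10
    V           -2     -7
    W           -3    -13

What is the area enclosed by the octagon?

246

Apply Gauss's area formula: 2A = Σ (x_i·y_{i+1} − x_{i+1}·y_i), indices taken mod 8.
Cross-terms: -69, -16, -92, -93, -100, -13, 5, -114  ⇒  Σ = -492
Area = |Σ|/2 = 246.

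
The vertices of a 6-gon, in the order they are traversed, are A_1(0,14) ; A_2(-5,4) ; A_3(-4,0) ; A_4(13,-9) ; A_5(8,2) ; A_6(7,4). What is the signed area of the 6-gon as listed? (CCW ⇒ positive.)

168

Apply the shoelace (surveyor's) formula: 2A = Σ (x_i·y_{i+1} − x_{i+1}·y_i), indices taken mod 6.
Σ = (70) + (16) + (36) + (98) + (18) + (98) = 336
Signed area = Σ/2 = 168 (positive ⇒ counter-clockwise traversal).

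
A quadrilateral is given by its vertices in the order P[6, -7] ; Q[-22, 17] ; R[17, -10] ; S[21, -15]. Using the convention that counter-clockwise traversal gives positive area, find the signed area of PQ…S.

-111.5

P→Q: (6)(17) − (-22)(-7) = -52
Q→R: (-22)(-10) − (17)(17) = -69
R→S: (17)(-15) − (21)(-10) = -45
S→P: (21)(-7) − (6)(-15) = -57
Σ = -223
Signed area = Σ/2 = -111.5 (negative ⇒ clockwise traversal).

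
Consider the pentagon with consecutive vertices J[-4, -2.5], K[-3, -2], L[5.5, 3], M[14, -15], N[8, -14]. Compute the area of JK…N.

137

Apply Gauss's area formula: 2A = Σ (x_i·y_{i+1} − x_{i+1}·y_i), indices taken mod 5.
Σ = (0.5) + (2) + (-124.5) + (-76) + (-76) = -274
Area = |Σ|/2 = 137.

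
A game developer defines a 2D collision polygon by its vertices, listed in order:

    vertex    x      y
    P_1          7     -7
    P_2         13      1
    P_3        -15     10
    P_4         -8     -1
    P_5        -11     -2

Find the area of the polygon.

217

P_1→P_2: (7)(1) − (13)(-7) = 98
P_2→P_3: (13)(10) − (-15)(1) = 145
P_3→P_4: (-15)(-1) − (-8)(10) = 95
P_4→P_5: (-8)(-2) − (-11)(-1) = 5
P_5→P_1: (-11)(-7) − (7)(-2) = 91
Σ = 434
Area = |Σ|/2 = 217.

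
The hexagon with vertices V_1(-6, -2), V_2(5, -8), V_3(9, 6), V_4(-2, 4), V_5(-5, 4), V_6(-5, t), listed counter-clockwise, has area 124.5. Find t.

-1

Write out the shoelace sum; only the two edges meeting at V_6 involve t:
2·Area = [((-5)·t − (-5)·4) + ((-5)·(-2) − (-6)·t)] + 220
       = 1·t + 250 = 249
⇒ t = -1.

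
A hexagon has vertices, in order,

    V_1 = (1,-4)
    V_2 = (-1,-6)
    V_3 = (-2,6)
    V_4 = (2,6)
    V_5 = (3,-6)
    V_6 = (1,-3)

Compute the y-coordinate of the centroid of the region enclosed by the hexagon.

Apply the shoelace (surveyor's) formula. First the cross-terms c_i = x_i·y_{i+1} − x_{i+1}·y_i:
  -10, -18, -24, -30, -3, -1  ⇒  2A = -86, A = -43.
Then Σ (y_i + y_{i+1})·c_i = -154, so ȳ = -154 / (6·(-43)) = 77/129.

77/129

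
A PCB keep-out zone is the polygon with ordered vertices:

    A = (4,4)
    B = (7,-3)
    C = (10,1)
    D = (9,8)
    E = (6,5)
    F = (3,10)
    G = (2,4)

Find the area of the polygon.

Apply the shoelace (surveyor's) formula: 2A = Σ (x_i·y_{i+1} − x_{i+1}·y_i), indices taken mod 7.
Cross-terms: -40, 37, 71, -3, 45, -8, -8  ⇒  Σ = 94
Area = |Σ|/2 = 47.

47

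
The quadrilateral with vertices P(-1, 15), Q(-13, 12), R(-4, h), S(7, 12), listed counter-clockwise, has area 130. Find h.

The doubled signed area Σ (x_i y_{i+1} − x_{i+1} y_i) is linear in h.
With h=0 it equals 300; the coefficient of h is -20 (from the two edges through R).
So -20·h + 300 = 2·130 = 260 ⇒ h = 2.

2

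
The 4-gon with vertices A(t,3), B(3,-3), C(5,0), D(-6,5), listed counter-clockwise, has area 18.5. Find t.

Write out the shoelace sum; only the two edges meeting at A involve t:
2·Area = [((-6)·3 − t·5) + (t·(-3) − 3·3)] + 40
       = -8·t + 13 = 37
⇒ t = -3.

-3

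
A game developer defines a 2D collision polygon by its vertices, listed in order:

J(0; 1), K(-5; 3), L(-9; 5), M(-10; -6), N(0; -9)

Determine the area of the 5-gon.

Cross-terms: 5, 2, 104, 90, 0  ⇒  Σ = 201
Area = |Σ|/2 = 100.5.

100.5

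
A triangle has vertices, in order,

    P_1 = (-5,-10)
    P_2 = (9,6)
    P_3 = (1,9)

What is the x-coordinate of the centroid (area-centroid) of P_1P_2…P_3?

Apply the shoelace (surveyor's) formula. First the cross-terms c_i = x_i·y_{i+1} − x_{i+1}·y_i:
  60, 75, 35  ⇒  2A = 170, A = 85.
Then Σ (x_i + x_{i+1})·c_i = 850, so x̄ = 850 / (6·85) = 5/3.

5/3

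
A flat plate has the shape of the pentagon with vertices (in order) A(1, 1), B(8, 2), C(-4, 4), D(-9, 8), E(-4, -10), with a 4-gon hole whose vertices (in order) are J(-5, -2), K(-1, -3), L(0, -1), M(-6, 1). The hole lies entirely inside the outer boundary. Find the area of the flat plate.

70.5

Outer boundary:
Apply Gauss's area formula: 2A = Σ (x_i·y_{i+1} − x_{i+1}·y_i), indices taken mod 5.
Σ = (-6) + (40) + (4) + (122) + (6) = 166
Area = |Σ|/2 = 83.
Hole:
Cross-terms: 13, 1, -6, 17  ⇒  Σ = 25
Area = |Σ|/2 = 12.5.
Net area = 83 − 12.5 = 70.5.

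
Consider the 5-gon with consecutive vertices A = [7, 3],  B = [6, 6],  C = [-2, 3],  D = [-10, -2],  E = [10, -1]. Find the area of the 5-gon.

Σ = (24) + (30) + (34) + (30) + (37) = 155
Area = |Σ|/2 = 77.5.

77.5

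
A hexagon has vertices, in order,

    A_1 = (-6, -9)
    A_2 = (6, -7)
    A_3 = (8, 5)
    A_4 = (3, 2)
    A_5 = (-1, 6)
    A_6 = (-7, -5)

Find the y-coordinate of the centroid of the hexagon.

Apply the shoelace (surveyor's) formula. First the cross-terms c_i = x_i·y_{i+1} − x_{i+1}·y_i:
  96, 86, 1, 20, 47, 33  ⇒  2A = 283, A = 141.5.
Then Σ (y_i + y_{i+1})·c_i = -1956, so ȳ = -1956 / (6·141.5) = -652/283.

-652/283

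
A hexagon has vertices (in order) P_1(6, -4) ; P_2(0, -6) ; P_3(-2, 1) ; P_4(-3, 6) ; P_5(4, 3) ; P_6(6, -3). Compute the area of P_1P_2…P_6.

63

Cross-terms: -36, -12, -9, -33, -30, -6  ⇒  Σ = -126
Area = |Σ|/2 = 63.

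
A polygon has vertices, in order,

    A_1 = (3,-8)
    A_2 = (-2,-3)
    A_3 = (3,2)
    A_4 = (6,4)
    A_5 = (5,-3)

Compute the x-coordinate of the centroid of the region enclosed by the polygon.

686/267

Apply Gauss's area formula. First the cross-terms c_i = x_i·y_{i+1} − x_{i+1}·y_i:
  -25, 5, 0, -38, -31  ⇒  2A = -89, A = -44.5.
Then Σ (x_i + x_{i+1})·c_i = -686, so x̄ = -686 / (6·(-44.5)) = 686/267.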